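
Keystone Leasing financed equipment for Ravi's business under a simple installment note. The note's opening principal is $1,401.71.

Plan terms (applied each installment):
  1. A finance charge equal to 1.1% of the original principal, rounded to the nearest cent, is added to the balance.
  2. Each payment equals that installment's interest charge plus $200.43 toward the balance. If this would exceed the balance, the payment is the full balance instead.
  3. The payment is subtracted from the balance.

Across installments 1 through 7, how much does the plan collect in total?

$1,509.65

Installment 1: $1,401.71 +$15.42 interest = $1,417.13; pay $215.85 → $1,201.28
Installment 2: $1,201.28 +$15.42 interest = $1,216.70; pay $215.85 → $1,000.85
Installment 3: $1,000.85 +$15.42 interest = $1,016.27; pay $215.85 → $800.42
Installment 4: $800.42 +$15.42 interest = $815.84; pay $215.85 → $599.99
Installment 5: $599.99 +$15.42 interest = $615.41; pay $215.85 → $399.56
Installment 6: $399.56 +$15.42 interest = $414.98; pay $215.85 → $199.13
Installment 7: $199.13 +$15.42 interest = $214.55; pay $214.55 → $0.00
Total paid: $1,509.65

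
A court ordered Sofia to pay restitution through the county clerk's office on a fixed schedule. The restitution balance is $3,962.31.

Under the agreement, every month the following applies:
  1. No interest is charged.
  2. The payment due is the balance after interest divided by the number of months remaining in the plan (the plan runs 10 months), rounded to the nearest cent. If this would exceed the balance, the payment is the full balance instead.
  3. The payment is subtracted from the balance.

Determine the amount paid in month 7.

$396.23

Month 1: $3,962.31 − $396.23 → $3,566.08
Month 2: $3,566.08 − $396.23 → $3,169.85
Month 3: $3,169.85 − $396.23 → $2,773.62
Month 4: $2,773.62 − $396.23 → $2,377.39
Month 5: $2,377.39 − $396.23 → $1,981.16
Month 6: $1,981.16 − $396.23 → $1,584.93
Month 7: $1,584.93 − $396.23 → $1,188.70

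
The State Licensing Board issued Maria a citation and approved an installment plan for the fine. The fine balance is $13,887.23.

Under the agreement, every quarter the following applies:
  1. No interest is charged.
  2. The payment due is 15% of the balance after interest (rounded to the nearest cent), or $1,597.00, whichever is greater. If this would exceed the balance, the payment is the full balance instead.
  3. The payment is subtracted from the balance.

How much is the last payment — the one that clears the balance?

Quarter 1: opening $13,887.23; payment $2,083.08; balance $11,804.15
Quarter 2: opening $11,804.15; payment $1,770.62; balance $10,033.53
Quarter 3: opening $10,033.53; payment $1,597.00; balance $8,436.53
Quarter 4: opening $8,436.53; payment $1,597.00; balance $6,839.53
Quarter 5: opening $6,839.53; payment $1,597.00; balance $5,242.53
Quarter 6: opening $5,242.53; payment $1,597.00; balance $3,645.53
Quarter 7: opening $3,645.53; payment $1,597.00; balance $2,048.53
Quarter 8: opening $2,048.53; payment $1,597.00; balance $451.53
Quarter 9: opening $451.53; payment $451.53; balance $0.00

$451.53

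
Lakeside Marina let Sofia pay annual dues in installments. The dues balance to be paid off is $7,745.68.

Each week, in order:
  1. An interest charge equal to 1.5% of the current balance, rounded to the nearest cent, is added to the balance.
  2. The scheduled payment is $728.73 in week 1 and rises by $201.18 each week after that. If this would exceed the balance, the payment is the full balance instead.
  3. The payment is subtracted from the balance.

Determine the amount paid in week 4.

$1,332.27

# | Opening | Interest | Payment | End bal
1 | $7,745.68 | $116.19 | $728.73 | $7,133.14
2 | $7,133.14 | $107.00 | $929.91 | $6,310.23
3 | $6,310.23 | $94.65 | $1,131.09 | $5,273.79
4 | $5,273.79 | $79.11 | $1,332.27 | $4,020.63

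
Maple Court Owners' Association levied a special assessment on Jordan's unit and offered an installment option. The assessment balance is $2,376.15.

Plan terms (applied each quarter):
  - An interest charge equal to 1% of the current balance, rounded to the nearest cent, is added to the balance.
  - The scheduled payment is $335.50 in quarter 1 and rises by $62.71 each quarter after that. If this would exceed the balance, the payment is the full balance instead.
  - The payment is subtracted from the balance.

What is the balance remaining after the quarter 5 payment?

Quarter 1: $2,376.15 +$23.76 interest = $2,399.91; pay $335.50 → $2,064.41
Quarter 2: $2,064.41 +$20.64 interest = $2,085.05; pay $398.21 → $1,686.84
Quarter 3: $1,686.84 +$16.87 interest = $1,703.71; pay $460.92 → $1,242.79
Quarter 4: $1,242.79 +$12.43 interest = $1,255.22; pay $523.63 → $731.59
Quarter 5: $731.59 +$7.32 interest = $738.91; pay $586.34 → $152.57

$152.57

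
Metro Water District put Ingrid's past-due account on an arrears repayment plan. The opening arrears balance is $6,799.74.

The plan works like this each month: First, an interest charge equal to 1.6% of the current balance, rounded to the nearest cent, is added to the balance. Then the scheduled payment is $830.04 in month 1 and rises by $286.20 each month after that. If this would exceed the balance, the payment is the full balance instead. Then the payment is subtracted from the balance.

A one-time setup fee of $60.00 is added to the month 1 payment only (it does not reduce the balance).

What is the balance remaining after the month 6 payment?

$0.00

# | Opening | Interest | Payment | Fee | End bal
1 | $6,799.74 | $108.80 | $830.04 | $60.00 | $6,078.50
2 | $6,078.50 | $97.26 | $1,116.24 | — | $5,059.52
3 | $5,059.52 | $80.95 | $1,402.44 | — | $3,738.03
4 | $3,738.03 | $59.81 | $1,688.64 | — | $2,109.20
5 | $2,109.20 | $33.75 | $1,974.84 | — | $168.11
6 | $168.11 | $2.69 | $170.80 | — | $0.00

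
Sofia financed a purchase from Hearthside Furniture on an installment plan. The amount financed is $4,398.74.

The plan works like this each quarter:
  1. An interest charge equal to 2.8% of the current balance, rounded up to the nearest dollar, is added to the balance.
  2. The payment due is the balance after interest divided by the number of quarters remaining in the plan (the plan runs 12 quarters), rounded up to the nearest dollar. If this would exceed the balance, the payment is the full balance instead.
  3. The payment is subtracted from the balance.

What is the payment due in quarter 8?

$458.00

# | Opening | Interest | Payment | End bal
1 | $4,398.74 | $124.00 | $377.00 | $4,145.74
2 | $4,145.74 | $117.00 | $388.00 | $3,874.74
3 | $3,874.74 | $109.00 | $399.00 | $3,584.74
4 | $3,584.74 | $101.00 | $410.00 | $3,275.74
5 | $3,275.74 | $92.00 | $421.00 | $2,946.74
6 | $2,946.74 | $83.00 | $433.00 | $2,596.74
7 | $2,596.74 | $73.00 | $445.00 | $2,224.74
8 | $2,224.74 | $63.00 | $458.00 | $1,829.74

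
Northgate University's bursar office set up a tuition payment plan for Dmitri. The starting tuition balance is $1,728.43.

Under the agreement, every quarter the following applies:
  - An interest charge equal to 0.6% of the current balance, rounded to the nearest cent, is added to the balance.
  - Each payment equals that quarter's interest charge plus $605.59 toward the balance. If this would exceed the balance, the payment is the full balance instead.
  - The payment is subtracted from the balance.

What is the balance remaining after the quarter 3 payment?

Quarter 1: opening $1,728.43; interest $10.37 → $1,738.80; payment $615.96; balance $1,122.84
Quarter 2: opening $1,122.84; interest $6.74 → $1,129.58; payment $612.33; balance $517.25
Quarter 3: opening $517.25; interest $3.10 → $520.35; payment $520.35; balance $0.00

$0.00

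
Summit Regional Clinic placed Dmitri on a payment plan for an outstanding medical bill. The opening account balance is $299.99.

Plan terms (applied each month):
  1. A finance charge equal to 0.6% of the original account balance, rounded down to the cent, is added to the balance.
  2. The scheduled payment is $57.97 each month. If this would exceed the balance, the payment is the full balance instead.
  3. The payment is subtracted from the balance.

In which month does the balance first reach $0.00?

6

Month 1: opening $299.99; interest $1.79 → $301.78; payment $57.97; balance $243.81
Month 2: opening $243.81; interest $1.79 → $245.60; payment $57.97; balance $187.63
Month 3: opening $187.63; interest $1.79 → $189.42; payment $57.97; balance $131.45
Month 4: opening $131.45; interest $1.79 → $133.24; payment $57.97; balance $75.27
Month 5: opening $75.27; interest $1.79 → $77.06; payment $57.97; balance $19.09
Month 6: opening $19.09; interest $1.79 → $20.88; payment $20.88; balance $0.00
Balance reaches $0.00 in month 6.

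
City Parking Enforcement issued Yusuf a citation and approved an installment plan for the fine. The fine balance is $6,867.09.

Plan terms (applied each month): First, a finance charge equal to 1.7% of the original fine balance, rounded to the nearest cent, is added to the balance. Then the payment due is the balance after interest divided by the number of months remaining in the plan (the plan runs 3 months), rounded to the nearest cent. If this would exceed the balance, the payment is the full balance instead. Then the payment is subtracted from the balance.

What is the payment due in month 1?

# | Opening | Interest | Payment | End bal
1 | $6,867.09 | $116.74 | $2,327.94 | $4,655.89

$2,327.94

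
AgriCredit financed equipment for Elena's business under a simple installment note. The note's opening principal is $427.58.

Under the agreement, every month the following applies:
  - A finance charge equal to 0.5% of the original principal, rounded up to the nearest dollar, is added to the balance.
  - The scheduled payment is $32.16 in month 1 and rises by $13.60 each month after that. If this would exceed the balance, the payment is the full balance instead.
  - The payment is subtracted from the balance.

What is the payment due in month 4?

$72.96

Month 1: $427.58 +$3.00 interest = $430.58; pay $32.16 → $398.42
Month 2: $398.42 +$3.00 interest = $401.42; pay $45.76 → $355.66
Month 3: $355.66 +$3.00 interest = $358.66; pay $59.36 → $299.30
Month 4: $299.30 +$3.00 interest = $302.30; pay $72.96 → $229.34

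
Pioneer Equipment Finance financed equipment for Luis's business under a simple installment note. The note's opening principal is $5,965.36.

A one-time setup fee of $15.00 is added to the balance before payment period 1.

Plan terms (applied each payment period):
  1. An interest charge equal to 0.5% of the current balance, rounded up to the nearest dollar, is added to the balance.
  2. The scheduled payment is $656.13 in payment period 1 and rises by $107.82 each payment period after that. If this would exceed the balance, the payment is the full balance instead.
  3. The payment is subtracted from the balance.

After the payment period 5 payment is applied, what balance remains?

$1,736.51

Payment period 1: $5,980.36 +$30.00 interest = $6,010.36; pay $656.13 → $5,354.23
Payment period 2: $5,354.23 +$27.00 interest = $5,381.23; pay $763.95 → $4,617.28
Payment period 3: $4,617.28 +$24.00 interest = $4,641.28; pay $871.77 → $3,769.51
Payment period 4: $3,769.51 +$19.00 interest = $3,788.51; pay $979.59 → $2,808.92
Payment period 5: $2,808.92 +$15.00 interest = $2,823.92; pay $1,087.41 → $1,736.51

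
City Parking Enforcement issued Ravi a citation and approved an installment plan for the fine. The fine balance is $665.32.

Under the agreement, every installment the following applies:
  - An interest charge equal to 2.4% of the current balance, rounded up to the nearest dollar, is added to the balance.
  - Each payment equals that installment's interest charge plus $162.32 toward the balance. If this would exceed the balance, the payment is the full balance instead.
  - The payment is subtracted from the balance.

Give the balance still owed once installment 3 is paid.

$178.36

# | Opening | Interest | Payment | End bal
1 | $665.32 | $16.00 | $178.32 | $503.00
2 | $503.00 | $13.00 | $175.32 | $340.68
3 | $340.68 | $9.00 | $171.32 | $178.36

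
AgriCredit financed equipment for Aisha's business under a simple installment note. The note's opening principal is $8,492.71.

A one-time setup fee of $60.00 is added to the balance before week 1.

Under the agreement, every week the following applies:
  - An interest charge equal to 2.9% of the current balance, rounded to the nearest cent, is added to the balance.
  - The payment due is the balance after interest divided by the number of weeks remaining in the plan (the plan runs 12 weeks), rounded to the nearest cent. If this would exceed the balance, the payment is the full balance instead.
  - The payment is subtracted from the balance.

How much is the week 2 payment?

Week 1: opening $8,552.71; interest $248.03 → $8,800.74; payment $733.40; balance $8,067.34
Week 2: opening $8,067.34; interest $233.95 → $8,301.29; payment $754.66; balance $7,546.63

$754.66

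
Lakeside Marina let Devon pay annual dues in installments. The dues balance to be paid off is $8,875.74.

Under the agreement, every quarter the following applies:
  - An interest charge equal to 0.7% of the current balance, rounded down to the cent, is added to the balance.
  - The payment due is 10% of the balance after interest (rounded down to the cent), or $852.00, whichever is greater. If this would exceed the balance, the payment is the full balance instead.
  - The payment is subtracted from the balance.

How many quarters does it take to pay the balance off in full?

Quarter 1: opening $8,875.74; interest $62.13 → $8,937.87; payment $893.78; balance $8,044.09
Quarter 2: opening $8,044.09; interest $56.30 → $8,100.39; payment $852.00; balance $7,248.39
Quarter 3: opening $7,248.39; interest $50.73 → $7,299.12; payment $852.00; balance $6,447.12
Quarter 4: opening $6,447.12; interest $45.12 → $6,492.24; payment $852.00; balance $5,640.24
Quarter 5: opening $5,640.24; interest $39.48 → $5,679.72; payment $852.00; balance $4,827.72
Quarter 6: opening $4,827.72; interest $33.79 → $4,861.51; payment $852.00; balance $4,009.51
Quarter 7: opening $4,009.51; interest $28.06 → $4,037.57; payment $852.00; balance $3,185.57
Quarter 8: opening $3,185.57; interest $22.29 → $3,207.86; payment $852.00; balance $2,355.86
Quarter 9: opening $2,355.86; interest $16.49 → $2,372.35; payment $852.00; balance $1,520.35
Quarter 10: opening $1,520.35; interest $10.64 → $1,530.99; payment $852.00; balance $678.99
Quarter 11: opening $678.99; interest $4.75 → $683.74; payment $683.74; balance $0.00
Balance reaches $0.00 in quarter 11.

11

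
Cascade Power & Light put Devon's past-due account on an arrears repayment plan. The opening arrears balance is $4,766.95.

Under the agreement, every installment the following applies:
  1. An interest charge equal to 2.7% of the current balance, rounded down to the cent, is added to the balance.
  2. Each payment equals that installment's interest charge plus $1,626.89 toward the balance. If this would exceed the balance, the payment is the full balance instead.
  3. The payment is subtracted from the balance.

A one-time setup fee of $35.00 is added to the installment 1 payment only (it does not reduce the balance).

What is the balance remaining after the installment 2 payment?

Installment 1: opening $4,766.95; interest $128.70 → $4,895.65; payment $1,755.59 (+ $35.00 fee); balance $3,140.06
Installment 2: opening $3,140.06; interest $84.78 → $3,224.84; payment $1,711.67; balance $1,513.17

$1,513.17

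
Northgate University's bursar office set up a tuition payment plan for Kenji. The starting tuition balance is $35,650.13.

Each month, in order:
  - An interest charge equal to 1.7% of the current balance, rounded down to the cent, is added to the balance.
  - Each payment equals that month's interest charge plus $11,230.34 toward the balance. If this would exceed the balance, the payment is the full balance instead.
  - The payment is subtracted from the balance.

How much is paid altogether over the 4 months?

Month 1: opening $35,650.13; interest $606.05 → $36,256.18; payment $11,836.39; balance $24,419.79
Month 2: opening $24,419.79; interest $415.13 → $24,834.92; payment $11,645.47; balance $13,189.45
Month 3: opening $13,189.45; interest $224.22 → $13,413.67; payment $11,454.56; balance $1,959.11
Month 4: opening $1,959.11; interest $33.30 → $1,992.41; payment $1,992.41; balance $0.00
Total paid: $36,928.83

$36,928.83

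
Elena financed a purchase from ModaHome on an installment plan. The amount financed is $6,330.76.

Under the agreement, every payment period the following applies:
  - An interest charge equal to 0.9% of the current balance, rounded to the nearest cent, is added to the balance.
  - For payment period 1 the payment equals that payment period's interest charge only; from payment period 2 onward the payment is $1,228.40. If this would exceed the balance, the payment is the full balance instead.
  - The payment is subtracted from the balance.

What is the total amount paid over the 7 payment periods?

$6,569.55

Payment period 1: $6,330.76 +$56.98 interest = $6,387.74; pay $56.98 → $6,330.76
Payment period 2: $6,330.76 +$56.98 interest = $6,387.74; pay $1,228.40 → $5,159.34
Payment period 3: $5,159.34 +$46.43 interest = $5,205.77; pay $1,228.40 → $3,977.37
Payment period 4: $3,977.37 +$35.80 interest = $4,013.17; pay $1,228.40 → $2,784.77
Payment period 5: $2,784.77 +$25.06 interest = $2,809.83; pay $1,228.40 → $1,581.43
Payment period 6: $1,581.43 +$14.23 interest = $1,595.66; pay $1,228.40 → $367.26
Payment period 7: $367.26 +$3.31 interest = $370.57; pay $370.57 → $0.00
Total paid: $6,569.55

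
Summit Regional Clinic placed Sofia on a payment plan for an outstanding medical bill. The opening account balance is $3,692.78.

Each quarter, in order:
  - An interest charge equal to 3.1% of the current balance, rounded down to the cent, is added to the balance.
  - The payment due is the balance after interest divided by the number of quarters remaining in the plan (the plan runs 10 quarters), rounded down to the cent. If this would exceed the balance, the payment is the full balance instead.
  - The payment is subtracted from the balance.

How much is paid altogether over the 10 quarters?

$4,384.68

Quarter 1: opening $3,692.78; interest $114.47 → $3,807.25; payment $380.72; balance $3,426.53
Quarter 2: opening $3,426.53; interest $106.22 → $3,532.75; payment $392.52; balance $3,140.23
Quarter 3: opening $3,140.23; interest $97.34 → $3,237.57; payment $404.69; balance $2,832.88
Quarter 4: opening $2,832.88; interest $87.81 → $2,920.69; payment $417.24; balance $2,503.45
Quarter 5: opening $2,503.45; interest $77.60 → $2,581.05; payment $430.17; balance $2,150.88
Quarter 6: opening $2,150.88; interest $66.67 → $2,217.55; payment $443.51; balance $1,774.04
Quarter 7: opening $1,774.04; interest $54.99 → $1,829.03; payment $457.25; balance $1,371.78
Quarter 8: opening $1,371.78; interest $42.52 → $1,414.30; payment $471.43; balance $942.87
Quarter 9: opening $942.87; interest $29.22 → $972.09; payment $486.04; balance $486.05
Quarter 10: opening $486.05; interest $15.06 → $501.11; payment $501.11; balance $0.00
Total paid: $4,384.68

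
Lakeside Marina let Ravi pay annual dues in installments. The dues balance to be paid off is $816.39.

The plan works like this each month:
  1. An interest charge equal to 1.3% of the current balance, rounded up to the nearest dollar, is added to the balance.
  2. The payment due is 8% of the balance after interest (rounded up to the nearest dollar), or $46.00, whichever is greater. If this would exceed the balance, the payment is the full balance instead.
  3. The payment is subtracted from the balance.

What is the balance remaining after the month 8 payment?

$457.39

Month 1: opening $816.39; interest $11.00 → $827.39; payment $67.00; balance $760.39
Month 2: opening $760.39; interest $10.00 → $770.39; payment $62.00; balance $708.39
Month 3: opening $708.39; interest $10.00 → $718.39; payment $58.00; balance $660.39
Month 4: opening $660.39; interest $9.00 → $669.39; payment $54.00; balance $615.39
Month 5: opening $615.39; interest $9.00 → $624.39; payment $50.00; balance $574.39
Month 6: opening $574.39; interest $8.00 → $582.39; payment $47.00; balance $535.39
Month 7: opening $535.39; interest $7.00 → $542.39; payment $46.00; balance $496.39
Month 8: opening $496.39; interest $7.00 → $503.39; payment $46.00; balance $457.39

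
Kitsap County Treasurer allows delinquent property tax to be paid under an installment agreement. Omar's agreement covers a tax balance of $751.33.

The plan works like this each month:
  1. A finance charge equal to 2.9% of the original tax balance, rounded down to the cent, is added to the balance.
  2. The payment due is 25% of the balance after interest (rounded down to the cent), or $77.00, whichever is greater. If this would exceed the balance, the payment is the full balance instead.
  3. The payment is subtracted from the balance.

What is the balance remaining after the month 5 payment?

$227.18

Month 1: opening $751.33; interest $21.78 → $773.11; payment $193.27; balance $579.84
Month 2: opening $579.84; interest $21.78 → $601.62; payment $150.40; balance $451.22
Month 3: opening $451.22; interest $21.78 → $473.00; payment $118.25; balance $354.75
Month 4: opening $354.75; interest $21.78 → $376.53; payment $94.13; balance $282.40
Month 5: opening $282.40; interest $21.78 → $304.18; payment $77.00; balance $227.18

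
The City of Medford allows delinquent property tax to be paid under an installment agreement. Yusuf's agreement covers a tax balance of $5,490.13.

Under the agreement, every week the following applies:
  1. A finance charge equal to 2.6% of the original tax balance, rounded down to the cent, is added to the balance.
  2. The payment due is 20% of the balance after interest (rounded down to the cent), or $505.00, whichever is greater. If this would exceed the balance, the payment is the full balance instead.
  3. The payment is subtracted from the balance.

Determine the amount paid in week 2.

# | Opening | Interest | Payment | End bal
1 | $5,490.13 | $142.74 | $1,126.57 | $4,506.30
2 | $4,506.30 | $142.74 | $929.80 | $3,719.24

$929.80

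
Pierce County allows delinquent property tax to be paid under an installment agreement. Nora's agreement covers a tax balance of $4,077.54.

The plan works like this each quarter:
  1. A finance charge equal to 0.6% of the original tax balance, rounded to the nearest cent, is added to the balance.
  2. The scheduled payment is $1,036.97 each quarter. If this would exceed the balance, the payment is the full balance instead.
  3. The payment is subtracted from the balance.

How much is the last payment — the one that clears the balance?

Quarter 1: opening $4,077.54; interest $24.47 → $4,102.01; payment $1,036.97; balance $3,065.04
Quarter 2: opening $3,065.04; interest $24.47 → $3,089.51; payment $1,036.97; balance $2,052.54
Quarter 3: opening $2,052.54; interest $24.47 → $2,077.01; payment $1,036.97; balance $1,040.04
Quarter 4: opening $1,040.04; interest $24.47 → $1,064.51; payment $1,036.97; balance $27.54
Quarter 5: opening $27.54; interest $24.47 → $52.01; payment $52.01; balance $0.00

$52.01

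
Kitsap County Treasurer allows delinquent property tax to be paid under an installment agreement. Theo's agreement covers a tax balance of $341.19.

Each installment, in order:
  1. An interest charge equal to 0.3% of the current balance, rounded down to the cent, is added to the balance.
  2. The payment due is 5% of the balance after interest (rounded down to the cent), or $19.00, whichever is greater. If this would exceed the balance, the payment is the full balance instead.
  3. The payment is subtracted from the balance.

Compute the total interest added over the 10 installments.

Installment 1: opening $341.19; interest $1.02 → $342.21; payment $19.00; balance $323.21
Installment 2: opening $323.21; interest $0.96 → $324.17; payment $19.00; balance $305.17
Installment 3: opening $305.17; interest $0.91 → $306.08; payment $19.00; balance $287.08
Installment 4: opening $287.08; interest $0.86 → $287.94; payment $19.00; balance $268.94
Installment 5: opening $268.94; interest $0.80 → $269.74; payment $19.00; balance $250.74
Installment 6: opening $250.74; interest $0.75 → $251.49; payment $19.00; balance $232.49
Installment 7: opening $232.49; interest $0.69 → $233.18; payment $19.00; balance $214.18
Installment 8: opening $214.18; interest $0.64 → $214.82; payment $19.00; balance $195.82
Installment 9: opening $195.82; interest $0.58 → $196.40; payment $19.00; balance $177.40
Installment 10: opening $177.40; interest $0.53 → $177.93; payment $19.00; balance $158.93
Total interest: $1.02 + $0.96 + $0.91 + $0.86 + $0.80 + $0.75 + $0.69 + $0.64 + $0.58 + $0.53 = $7.74

$7.74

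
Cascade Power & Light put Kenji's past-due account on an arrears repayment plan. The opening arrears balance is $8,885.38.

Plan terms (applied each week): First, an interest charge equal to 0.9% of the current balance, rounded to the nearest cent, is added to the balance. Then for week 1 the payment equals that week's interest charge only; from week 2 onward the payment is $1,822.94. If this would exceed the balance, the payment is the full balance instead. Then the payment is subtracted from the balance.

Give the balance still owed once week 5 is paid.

Week 1: opening $8,885.38; interest $79.97 → $8,965.35; payment $79.97; balance $8,885.38
Week 2: opening $8,885.38; interest $79.97 → $8,965.35; payment $1,822.94; balance $7,142.41
Week 3: opening $7,142.41; interest $64.28 → $7,206.69; payment $1,822.94; balance $5,383.75
Week 4: opening $5,383.75; interest $48.45 → $5,432.20; payment $1,822.94; balance $3,609.26
Week 5: opening $3,609.26; interest $32.48 → $3,641.74; payment $1,822.94; balance $1,818.80

$1,818.80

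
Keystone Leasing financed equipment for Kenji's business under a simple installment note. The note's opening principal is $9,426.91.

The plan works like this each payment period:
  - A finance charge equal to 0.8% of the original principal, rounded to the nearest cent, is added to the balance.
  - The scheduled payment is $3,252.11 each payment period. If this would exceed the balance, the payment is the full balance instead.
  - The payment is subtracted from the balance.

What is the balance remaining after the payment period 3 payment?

Payment period 1: opening $9,426.91; interest $75.42 → $9,502.33; payment $3,252.11; balance $6,250.22
Payment period 2: opening $6,250.22; interest $75.42 → $6,325.64; payment $3,252.11; balance $3,073.53
Payment period 3: opening $3,073.53; interest $75.42 → $3,148.95; payment $3,148.95; balance $0.00

$0.00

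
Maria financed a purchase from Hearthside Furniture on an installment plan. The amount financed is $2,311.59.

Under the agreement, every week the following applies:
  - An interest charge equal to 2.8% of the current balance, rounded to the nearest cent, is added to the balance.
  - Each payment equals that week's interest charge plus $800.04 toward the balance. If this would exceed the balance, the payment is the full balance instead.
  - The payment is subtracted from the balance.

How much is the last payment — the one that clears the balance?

Week 1: $2,311.59 +$64.72 interest = $2,376.31; pay $864.76 → $1,511.55
Week 2: $1,511.55 +$42.32 interest = $1,553.87; pay $842.36 → $711.51
Week 3: $711.51 +$19.92 interest = $731.43; pay $731.43 → $0.00

$731.43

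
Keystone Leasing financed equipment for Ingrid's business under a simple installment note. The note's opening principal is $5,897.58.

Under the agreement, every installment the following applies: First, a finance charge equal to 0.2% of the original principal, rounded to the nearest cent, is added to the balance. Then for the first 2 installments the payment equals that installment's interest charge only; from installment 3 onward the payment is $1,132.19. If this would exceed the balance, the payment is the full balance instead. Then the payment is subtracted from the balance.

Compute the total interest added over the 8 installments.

$94.40

Installment 1: $5,897.58 +$11.80 interest = $5,909.38; pay $11.80 → $5,897.58
Installment 2: $5,897.58 +$11.80 interest = $5,909.38; pay $11.80 → $5,897.58
Installment 3: $5,897.58 +$11.80 interest = $5,909.38; pay $1,132.19 → $4,777.19
Installment 4: $4,777.19 +$11.80 interest = $4,788.99; pay $1,132.19 → $3,656.80
Installment 5: $3,656.80 +$11.80 interest = $3,668.60; pay $1,132.19 → $2,536.41
Installment 6: $2,536.41 +$11.80 interest = $2,548.21; pay $1,132.19 → $1,416.02
Installment 7: $1,416.02 +$11.80 interest = $1,427.82; pay $1,132.19 → $295.63
Installment 8: $295.63 +$11.80 interest = $307.43; pay $307.43 → $0.00
Total interest: $11.80 + $11.80 + $11.80 + $11.80 + $11.80 + $11.80 + $11.80 + $11.80 = $94.40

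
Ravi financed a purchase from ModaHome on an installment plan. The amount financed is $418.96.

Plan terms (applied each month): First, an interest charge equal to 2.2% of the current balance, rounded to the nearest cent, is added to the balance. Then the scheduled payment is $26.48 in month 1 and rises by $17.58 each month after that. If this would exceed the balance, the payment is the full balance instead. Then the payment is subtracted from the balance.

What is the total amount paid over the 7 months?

$461.36

Month 1: $418.96 +$9.22 interest = $428.18; pay $26.48 → $401.70
Month 2: $401.70 +$8.84 interest = $410.54; pay $44.06 → $366.48
Month 3: $366.48 +$8.06 interest = $374.54; pay $61.64 → $312.90
Month 4: $312.90 +$6.88 interest = $319.78; pay $79.22 → $240.56
Month 5: $240.56 +$5.29 interest = $245.85; pay $96.80 → $149.05
Month 6: $149.05 +$3.28 interest = $152.33; pay $114.38 → $37.95
Month 7: $37.95 +$0.83 interest = $38.78; pay $38.78 → $0.00
Total paid: $461.36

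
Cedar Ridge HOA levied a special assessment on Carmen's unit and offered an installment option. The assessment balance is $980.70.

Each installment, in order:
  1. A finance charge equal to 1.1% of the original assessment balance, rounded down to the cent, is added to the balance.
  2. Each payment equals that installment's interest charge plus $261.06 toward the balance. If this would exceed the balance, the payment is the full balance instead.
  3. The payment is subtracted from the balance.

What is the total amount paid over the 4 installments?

$1,023.82

Installment 1: $980.70 +$10.78 interest = $991.48; pay $271.84 → $719.64
Installment 2: $719.64 +$10.78 interest = $730.42; pay $271.84 → $458.58
Installment 3: $458.58 +$10.78 interest = $469.36; pay $271.84 → $197.52
Installment 4: $197.52 +$10.78 interest = $208.30; pay $208.30 → $0.00
Total paid: $1,023.82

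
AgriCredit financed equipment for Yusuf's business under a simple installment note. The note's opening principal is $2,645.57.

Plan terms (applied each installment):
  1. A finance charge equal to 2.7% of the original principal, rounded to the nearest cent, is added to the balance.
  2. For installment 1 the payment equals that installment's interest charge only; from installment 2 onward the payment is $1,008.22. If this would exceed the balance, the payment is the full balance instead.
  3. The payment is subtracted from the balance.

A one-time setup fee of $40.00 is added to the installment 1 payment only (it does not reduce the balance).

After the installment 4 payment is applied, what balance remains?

$0.00

Installment 1: opening $2,645.57; interest $71.43 → $2,717.00; payment $71.43 (+ $40.00 fee); balance $2,645.57
Installment 2: opening $2,645.57; interest $71.43 → $2,717.00; payment $1,008.22; balance $1,708.78
Installment 3: opening $1,708.78; interest $71.43 → $1,780.21; payment $1,008.22; balance $771.99
Installment 4: opening $771.99; interest $71.43 → $843.42; payment $843.42; balance $0.00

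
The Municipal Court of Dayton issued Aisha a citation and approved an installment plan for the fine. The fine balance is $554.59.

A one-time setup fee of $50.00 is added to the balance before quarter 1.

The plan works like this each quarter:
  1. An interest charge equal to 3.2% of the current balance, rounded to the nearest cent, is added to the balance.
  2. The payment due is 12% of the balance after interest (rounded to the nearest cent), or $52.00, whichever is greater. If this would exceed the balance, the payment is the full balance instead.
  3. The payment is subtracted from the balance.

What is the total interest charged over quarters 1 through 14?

Quarter 1: $604.59 +$19.35 interest = $623.94; pay $74.87 → $549.07
Quarter 2: $549.07 +$17.57 interest = $566.64; pay $68.00 → $498.64
Quarter 3: $498.64 +$15.96 interest = $514.60; pay $61.75 → $452.85
Quarter 4: $452.85 +$14.49 interest = $467.34; pay $56.08 → $411.26
Quarter 5: $411.26 +$13.16 interest = $424.42; pay $52.00 → $372.42
Quarter 6: $372.42 +$11.92 interest = $384.34; pay $52.00 → $332.34
Quarter 7: $332.34 +$10.63 interest = $342.97; pay $52.00 → $290.97
Quarter 8: $290.97 +$9.31 interest = $300.28; pay $52.00 → $248.28
Quarter 9: $248.28 +$7.94 interest = $256.22; pay $52.00 → $204.22
Quarter 10: $204.22 +$6.54 interest = $210.76; pay $52.00 → $158.76
Quarter 11: $158.76 +$5.08 interest = $163.84; pay $52.00 → $111.84
Quarter 12: $111.84 +$3.58 interest = $115.42; pay $52.00 → $63.42
Quarter 13: $63.42 +$2.03 interest = $65.45; pay $52.00 → $13.45
Quarter 14: $13.45 +$0.43 interest = $13.88; pay $13.88 → $0.00
Total interest: $19.35 + $17.57 + $15.96 + $14.49 + $13.16 + $11.92 + $10.63 + $9.31 + $7.94 + $6.54 + $5.08 + $3.58 + $2.03 + $0.43 = $137.99

$137.99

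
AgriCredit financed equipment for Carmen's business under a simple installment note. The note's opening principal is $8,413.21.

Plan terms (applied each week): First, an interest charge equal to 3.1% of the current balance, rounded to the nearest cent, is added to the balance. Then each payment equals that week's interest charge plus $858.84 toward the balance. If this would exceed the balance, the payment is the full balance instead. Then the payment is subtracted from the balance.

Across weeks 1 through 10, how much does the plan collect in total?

$9,823.23

Week 1: opening $8,413.21; interest $260.81 → $8,674.02; payment $1,119.65; balance $7,554.37
Week 2: opening $7,554.37; interest $234.19 → $7,788.56; payment $1,093.03; balance $6,695.53
Week 3: opening $6,695.53; interest $207.56 → $6,903.09; payment $1,066.40; balance $5,836.69
Week 4: opening $5,836.69; interest $180.94 → $6,017.63; payment $1,039.78; balance $4,977.85
Week 5: opening $4,977.85; interest $154.31 → $5,132.16; payment $1,013.15; balance $4,119.01
Week 6: opening $4,119.01; interest $127.69 → $4,246.70; payment $986.53; balance $3,260.17
Week 7: opening $3,260.17; interest $101.07 → $3,361.24; payment $959.91; balance $2,401.33
Week 8: opening $2,401.33; interest $74.44 → $2,475.77; payment $933.28; balance $1,542.49
Week 9: opening $1,542.49; interest $47.82 → $1,590.31; payment $906.66; balance $683.65
Week 10: opening $683.65; interest $21.19 → $704.84; payment $704.84; balance $0.00
Total paid: $9,823.23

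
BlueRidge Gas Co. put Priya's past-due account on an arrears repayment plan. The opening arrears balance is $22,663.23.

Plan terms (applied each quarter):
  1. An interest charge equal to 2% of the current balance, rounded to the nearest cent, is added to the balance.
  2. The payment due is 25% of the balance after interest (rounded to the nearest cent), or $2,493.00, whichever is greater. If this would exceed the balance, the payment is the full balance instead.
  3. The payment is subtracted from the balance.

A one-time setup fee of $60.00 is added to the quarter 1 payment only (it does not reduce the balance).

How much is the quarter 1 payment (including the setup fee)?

$5,839.12

Quarter 1: $22,663.23 +$453.26 interest = $23,116.49; pay $5,779.12 (+ $60.00 fee) → $17,337.37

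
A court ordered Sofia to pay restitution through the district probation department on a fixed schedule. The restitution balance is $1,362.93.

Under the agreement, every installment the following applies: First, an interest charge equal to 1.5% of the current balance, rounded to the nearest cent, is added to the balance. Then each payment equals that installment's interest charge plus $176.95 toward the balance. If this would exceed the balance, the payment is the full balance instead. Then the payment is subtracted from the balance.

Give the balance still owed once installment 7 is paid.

$124.28

Installment 1: opening $1,362.93; interest $20.44 → $1,383.37; payment $197.39; balance $1,185.98
Installment 2: opening $1,185.98; interest $17.79 → $1,203.77; payment $194.74; balance $1,009.03
Installment 3: opening $1,009.03; interest $15.14 → $1,024.17; payment $192.09; balance $832.08
Installment 4: opening $832.08; interest $12.48 → $844.56; payment $189.43; balance $655.13
Installment 5: opening $655.13; interest $9.83 → $664.96; payment $186.78; balance $478.18
Installment 6: opening $478.18; interest $7.17 → $485.35; payment $184.12; balance $301.23
Installment 7: opening $301.23; interest $4.52 → $305.75; payment $181.47; balance $124.28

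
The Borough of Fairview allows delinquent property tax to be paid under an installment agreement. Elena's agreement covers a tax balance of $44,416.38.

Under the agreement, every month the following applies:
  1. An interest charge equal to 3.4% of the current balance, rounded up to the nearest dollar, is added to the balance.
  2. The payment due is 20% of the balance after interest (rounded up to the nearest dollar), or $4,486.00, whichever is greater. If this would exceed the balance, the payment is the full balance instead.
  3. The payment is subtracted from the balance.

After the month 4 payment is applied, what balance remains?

Month 1: opening $44,416.38; interest $1,511.00 → $45,927.38; payment $9,186.00; balance $36,741.38
Month 2: opening $36,741.38; interest $1,250.00 → $37,991.38; payment $7,599.00; balance $30,392.38
Month 3: opening $30,392.38; interest $1,034.00 → $31,426.38; payment $6,286.00; balance $25,140.38
Month 4: opening $25,140.38; interest $855.00 → $25,995.38; payment $5,200.00; balance $20,795.38

$20,795.38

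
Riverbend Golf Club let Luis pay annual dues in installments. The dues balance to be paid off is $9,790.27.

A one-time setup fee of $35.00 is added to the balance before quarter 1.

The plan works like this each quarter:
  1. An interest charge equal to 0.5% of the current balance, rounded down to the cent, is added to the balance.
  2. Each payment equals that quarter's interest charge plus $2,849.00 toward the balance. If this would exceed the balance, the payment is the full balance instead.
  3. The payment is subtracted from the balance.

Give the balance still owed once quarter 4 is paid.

$0.00

# | Opening | Interest | Payment | End bal
1 | $9,825.27 | $49.12 | $2,898.12 | $6,976.27
2 | $6,976.27 | $34.88 | $2,883.88 | $4,127.27
3 | $4,127.27 | $20.63 | $2,869.63 | $1,278.27
4 | $1,278.27 | $6.39 | $1,284.66 | $0.00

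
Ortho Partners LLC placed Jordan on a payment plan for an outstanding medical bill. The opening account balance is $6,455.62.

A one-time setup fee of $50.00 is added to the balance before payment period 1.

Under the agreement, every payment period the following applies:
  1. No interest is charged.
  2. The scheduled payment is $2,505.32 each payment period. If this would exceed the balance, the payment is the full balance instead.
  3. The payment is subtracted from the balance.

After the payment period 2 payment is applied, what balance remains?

$1,494.98

Payment period 1: $6,505.62 − $2,505.32 → $4,000.30
Payment period 2: $4,000.30 − $2,505.32 → $1,494.98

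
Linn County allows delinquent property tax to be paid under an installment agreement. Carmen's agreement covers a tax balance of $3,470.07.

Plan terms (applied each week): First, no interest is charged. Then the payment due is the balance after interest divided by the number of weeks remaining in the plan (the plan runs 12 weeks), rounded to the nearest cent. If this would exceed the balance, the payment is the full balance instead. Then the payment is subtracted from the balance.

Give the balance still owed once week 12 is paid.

$0.00

Week 1: $3,470.07 − $289.17 → $3,180.90
Week 2: $3,180.90 − $289.17 → $2,891.73
Week 3: $2,891.73 − $289.17 → $2,602.56
Week 4: $2,602.56 − $289.17 → $2,313.39
Week 5: $2,313.39 − $289.17 → $2,024.22
Week 6: $2,024.22 − $289.17 → $1,735.05
Week 7: $1,735.05 − $289.18 → $1,445.87
Week 8: $1,445.87 − $289.17 → $1,156.70
Week 9: $1,156.70 − $289.18 → $867.52
Week 10: $867.52 − $289.17 → $578.35
Week 11: $578.35 − $289.18 → $289.17
Week 12: $289.17 − $289.17 → $0.00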